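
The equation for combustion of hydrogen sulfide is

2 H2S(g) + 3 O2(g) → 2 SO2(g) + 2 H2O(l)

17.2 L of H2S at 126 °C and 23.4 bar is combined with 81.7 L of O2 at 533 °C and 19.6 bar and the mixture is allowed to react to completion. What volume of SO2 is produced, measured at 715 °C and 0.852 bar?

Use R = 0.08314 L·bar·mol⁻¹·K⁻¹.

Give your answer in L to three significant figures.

n(H2S) = PV/RT = (23.4 × 17.2) / (0.08314 × 399.15) = 12.13 mol
n(O2) = PV/RT = (19.6 × 81.7) / (0.08314 × 806.15) = 23.89 mol
For 12.13 mol H2S, stoichiometry requires (3/2) × 12.13 = 18.20 mol O2; 23.89 mol is available, so H2S is limiting.
n(SO2) = (2/2) × 12.13 = 12.13 mol
V(SO2) = nRT/P = 12.13 × 0.08314 × 988.15 / 0.852 = 1170 L

1170 L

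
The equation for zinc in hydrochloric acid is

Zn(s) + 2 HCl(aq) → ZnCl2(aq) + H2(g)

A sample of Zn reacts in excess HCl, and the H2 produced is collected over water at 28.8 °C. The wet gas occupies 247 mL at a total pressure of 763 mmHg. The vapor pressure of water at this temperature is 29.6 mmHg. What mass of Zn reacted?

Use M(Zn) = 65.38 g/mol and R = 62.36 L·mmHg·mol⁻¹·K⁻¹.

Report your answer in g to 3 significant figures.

P(H2) = 763 − 29.6 = 733.4 mmHg
n(H2) = PV/RT = (733.4 × 0.2470) / (62.36 × 301.95) = 0.009620 mol
n(Zn) = (1/1) × 0.009620 = 0.009620 mol
m(Zn) = 0.009620 × 65.38 = 0.6290 g

0.629 g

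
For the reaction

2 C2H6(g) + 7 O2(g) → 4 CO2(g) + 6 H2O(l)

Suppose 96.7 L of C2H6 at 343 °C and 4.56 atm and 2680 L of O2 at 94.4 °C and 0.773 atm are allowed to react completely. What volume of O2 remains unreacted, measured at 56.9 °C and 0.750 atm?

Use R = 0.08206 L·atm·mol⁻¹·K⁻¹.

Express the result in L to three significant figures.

1380 L

n(C2H6) = PV/RT = (4.56 × 96.7) / (0.08206 × 616.15) = 8.721 mol
n(O2) = PV/RT = (0.773 × 2680) / (0.08206 × 367.55) = 68.69 mol
For 8.721 mol C2H6, stoichiometry requires (7/2) × 8.721 = 30.52 mol O2; 68.69 mol is available, so C2H6 is limiting.
n(O2) consumed = (7/2) × 8.721 = 30.52 mol; remaining = 68.69 − 30.52 = 38.17 mol
V(O2) = nRT/P = 38.17 × 0.08206 × 330.05 / 0.750 = 1378 L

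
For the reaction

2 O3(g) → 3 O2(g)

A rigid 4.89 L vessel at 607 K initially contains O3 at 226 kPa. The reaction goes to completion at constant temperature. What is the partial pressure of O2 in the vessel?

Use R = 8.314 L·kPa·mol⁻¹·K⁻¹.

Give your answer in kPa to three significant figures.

n(O3)₀ = PV/RT = (226 × 4.89) / (8.314 × 607) = 0.2190 mol
n(O2) = (3/2) × 0.2190 = 0.3285 mol
P(O2) = nRT/V = 0.3285 × 8.314 × 607 / 4.89 = 339.0 kPa

339 kPa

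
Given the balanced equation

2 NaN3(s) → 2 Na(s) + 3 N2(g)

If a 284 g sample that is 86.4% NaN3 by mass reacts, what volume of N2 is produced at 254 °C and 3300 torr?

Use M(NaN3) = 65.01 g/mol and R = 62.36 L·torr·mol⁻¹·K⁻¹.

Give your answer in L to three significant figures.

56.4 L

mass of NaN3 = 284 × 86.4/100 = 245.4 g
n(NaN3) = 245.4 / 65.01 = 3.775 mol
n(N2) = (3/2) × 3.775 = 5.662 mol
V = nRT/P = 5.662 × 62.36 × 527.15 / 3300 = 56.40 L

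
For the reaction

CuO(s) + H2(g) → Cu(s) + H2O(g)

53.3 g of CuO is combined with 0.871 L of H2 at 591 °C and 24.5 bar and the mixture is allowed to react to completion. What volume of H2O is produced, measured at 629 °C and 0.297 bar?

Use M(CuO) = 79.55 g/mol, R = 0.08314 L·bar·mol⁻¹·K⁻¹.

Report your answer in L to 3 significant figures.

n(CuO) = 53.3 / 79.55 = 0.6700 mol
n(H2) = PV/RT = (24.5 × 0.871) / (0.08314 × 864.15) = 0.2970 mol
For 0.6700 mol CuO, stoichiometry requires (1/1) × 0.6700 = 0.6700 mol H2; 0.2970 mol is available, so H2 is limiting.
n(H2O) = (1/1) × 0.2970 = 0.2970 mol
V(H2O) = nRT/P = 0.2970 × 0.08314 × 902.15 / 0.297 = 75.00 L

75.0 L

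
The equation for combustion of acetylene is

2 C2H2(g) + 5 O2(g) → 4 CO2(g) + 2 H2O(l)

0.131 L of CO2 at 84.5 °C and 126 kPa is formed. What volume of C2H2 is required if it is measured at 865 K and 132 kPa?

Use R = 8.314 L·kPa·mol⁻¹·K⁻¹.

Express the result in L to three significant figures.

0.151 L

n(CO2) = PV/RT = (126 × 0.131) / (8.314 × 357.65) = 0.005551 mol
n(C2H2) = (2/4) × 0.005551 = 0.002776 mol
V = nRT/P = 0.002776 × 8.314 × 865 / 132 = 0.1512 L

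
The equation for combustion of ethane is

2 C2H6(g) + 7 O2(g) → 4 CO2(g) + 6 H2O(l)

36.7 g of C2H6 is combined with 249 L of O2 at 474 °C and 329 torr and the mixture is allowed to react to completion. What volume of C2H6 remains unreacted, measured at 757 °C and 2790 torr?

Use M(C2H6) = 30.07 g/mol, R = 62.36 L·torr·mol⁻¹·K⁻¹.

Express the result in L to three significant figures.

16.5 L

n(C2H6) = 36.7 / 30.07 = 1.220 mol
n(O2) = PV/RT = (329 × 249) / (62.36 × 747.15) = 1.758 mol
For 1.220 mol C2H6, stoichiometry requires (7/2) × 1.220 = 4.270 mol O2; 1.758 mol is available, so O2 is limiting.
n(C2H6) consumed = (2/7) × 1.758 = 0.5023 mol; remaining = 1.220 − 0.5023 = 0.7177 mol
V(C2H6) = nRT/P = 0.7177 × 62.36 × 1030.15 / 2790 = 16.53 L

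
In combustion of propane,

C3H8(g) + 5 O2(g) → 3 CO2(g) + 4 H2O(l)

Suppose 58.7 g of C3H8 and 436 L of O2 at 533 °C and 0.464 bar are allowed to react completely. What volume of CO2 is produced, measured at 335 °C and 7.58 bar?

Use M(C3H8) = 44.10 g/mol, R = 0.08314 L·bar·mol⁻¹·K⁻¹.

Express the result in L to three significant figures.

n(C3H8) = 58.7 / 44.10 = 1.331 mol
n(O2) = PV/RT = (0.464 × 436) / (0.08314 × 806.15) = 3.018 mol
For 1.331 mol C3H8, stoichiometry requires (5/1) × 1.331 = 6.655 mol O2; 3.018 mol is available, so O2 is limiting.
n(CO2) = (3/5) × 3.018 = 1.811 mol
V(CO2) = nRT/P = 1.811 × 0.08314 × 608.15 / 7.58 = 12.08 L

12.1 L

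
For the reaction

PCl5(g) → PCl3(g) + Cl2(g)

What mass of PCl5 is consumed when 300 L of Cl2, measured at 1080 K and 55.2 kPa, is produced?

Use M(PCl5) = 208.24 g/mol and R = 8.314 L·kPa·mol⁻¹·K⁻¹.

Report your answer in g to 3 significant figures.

n(Cl2) = PV/RT = (55.2 × 300) / (8.314 × 1080) = 1.844 mol
n(PCl5) = (1/1) × 1.844 = 1.844 mol
m(PCl5) = 1.844 × 208.24 = 384.0 g

384 g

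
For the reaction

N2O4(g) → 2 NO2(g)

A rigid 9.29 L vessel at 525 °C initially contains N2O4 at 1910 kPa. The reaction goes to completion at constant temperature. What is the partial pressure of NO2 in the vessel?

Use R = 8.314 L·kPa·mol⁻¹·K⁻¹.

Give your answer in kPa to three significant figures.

3820 kPa

n(N2O4)₀ = PV/RT = (1910 × 9.29) / (8.314 × 798.15) = 2.674 mol
n(NO2) = (2/1) × 2.674 = 5.348 mol
P(NO2) = nRT/V = 5.348 × 8.314 × 798.15 / 9.29 = 3820 kPa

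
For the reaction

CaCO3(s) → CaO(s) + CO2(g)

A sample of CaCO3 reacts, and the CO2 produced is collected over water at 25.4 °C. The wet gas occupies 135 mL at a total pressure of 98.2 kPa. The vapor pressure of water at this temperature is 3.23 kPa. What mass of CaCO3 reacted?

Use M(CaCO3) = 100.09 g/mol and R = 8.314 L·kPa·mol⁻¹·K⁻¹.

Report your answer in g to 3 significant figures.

0.517 g

P(CO2) = 98.2 − 3.23 = 94.97 kPa
n(CO2) = PV/RT = (94.97 × 0.1350) / (8.314 × 298.55) = 0.005165 mol
n(CaCO3) = (1/1) × 0.005165 = 0.005165 mol
m(CaCO3) = 0.005165 × 100.09 = 0.5170 g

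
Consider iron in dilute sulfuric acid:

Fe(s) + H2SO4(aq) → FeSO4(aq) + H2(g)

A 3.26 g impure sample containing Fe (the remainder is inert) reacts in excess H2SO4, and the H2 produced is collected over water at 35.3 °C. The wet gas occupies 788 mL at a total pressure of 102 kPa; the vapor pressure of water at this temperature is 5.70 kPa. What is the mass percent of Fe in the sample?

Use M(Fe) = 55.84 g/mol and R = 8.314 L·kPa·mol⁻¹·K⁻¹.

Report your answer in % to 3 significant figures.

P(H2) = 102 − 5.70 = 96.30 kPa
n(H2) = PV/RT = (96.30 × 0.7880) / (8.314 × 308.45) = 0.02959 mol
n(Fe) = (1/1) × 0.02959 = 0.02959 mol
m(Fe) = 0.02959 × 55.84 = 1.652 g
%Fe = 1.652 / 3.26 × 100 = 50.67%

50.7 %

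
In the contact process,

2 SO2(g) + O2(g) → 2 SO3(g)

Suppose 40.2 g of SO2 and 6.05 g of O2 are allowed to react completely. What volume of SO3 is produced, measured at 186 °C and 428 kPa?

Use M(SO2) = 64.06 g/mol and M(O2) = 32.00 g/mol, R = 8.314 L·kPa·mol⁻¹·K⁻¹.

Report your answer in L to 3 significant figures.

n(SO2) = 40.2 / 64.06 = 0.6275 mol
n(O2) = 6.05 / 32.00 = 0.1891 mol
For 0.6275 mol SO2, stoichiometry requires (1/2) × 0.6275 = 0.3137 mol O2; 0.1891 mol is available, so O2 is limiting.
n(SO3) = (2/1) × 0.1891 = 0.3782 mol
V(SO3) = nRT/P = 0.3782 × 8.314 × 459.15 / 428 = 3.373 L

3.37 L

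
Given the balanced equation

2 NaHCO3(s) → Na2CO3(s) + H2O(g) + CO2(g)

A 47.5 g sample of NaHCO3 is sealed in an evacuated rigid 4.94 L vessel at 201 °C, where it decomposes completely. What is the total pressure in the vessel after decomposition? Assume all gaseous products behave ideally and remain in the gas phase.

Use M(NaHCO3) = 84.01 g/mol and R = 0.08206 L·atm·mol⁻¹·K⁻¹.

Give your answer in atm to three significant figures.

4.45 atm

n(NaHCO3) = 47.5 / 84.01 = 0.5654 mol
n(gas produced) = (2/2) × 0.5654 = 0.5654 mol
P = nRT/V = 0.5654 × 0.08206 × 474.15 / 4.94 = 4.453 atm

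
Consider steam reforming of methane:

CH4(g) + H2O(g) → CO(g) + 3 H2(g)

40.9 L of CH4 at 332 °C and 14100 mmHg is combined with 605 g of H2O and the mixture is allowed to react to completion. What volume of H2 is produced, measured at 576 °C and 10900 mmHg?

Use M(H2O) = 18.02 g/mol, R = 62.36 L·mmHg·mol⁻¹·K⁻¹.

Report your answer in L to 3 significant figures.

n(CH4) = PV/RT = (14100 × 40.9) / (62.36 × 605.15) = 15.28 mol
n(H2O) = 605 / 18.02 = 33.57 mol
For 15.28 mol CH4, stoichiometry requires (1/1) × 15.28 = 15.28 mol H2O; 33.57 mol is available, so CH4 is limiting.
n(H2) = (3/1) × 15.28 = 45.84 mol
V(H2) = nRT/P = 45.84 × 62.36 × 849.15 / 10900 = 222.7 L

223 L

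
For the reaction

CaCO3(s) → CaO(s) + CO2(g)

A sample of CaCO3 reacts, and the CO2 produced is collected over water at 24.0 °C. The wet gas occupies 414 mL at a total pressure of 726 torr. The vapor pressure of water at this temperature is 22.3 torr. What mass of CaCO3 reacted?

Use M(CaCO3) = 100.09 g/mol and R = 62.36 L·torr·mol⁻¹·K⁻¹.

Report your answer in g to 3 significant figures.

1.57 g

P(CO2) = 726 − 22.3 = 703.7 torr
n(CO2) = PV/RT = (703.7 × 0.4140) / (62.36 × 297.15) = 0.01572 mol
n(CaCO3) = (1/1) × 0.01572 = 0.01572 mol
m(CaCO3) = 0.01572 × 100.09 = 1.573 g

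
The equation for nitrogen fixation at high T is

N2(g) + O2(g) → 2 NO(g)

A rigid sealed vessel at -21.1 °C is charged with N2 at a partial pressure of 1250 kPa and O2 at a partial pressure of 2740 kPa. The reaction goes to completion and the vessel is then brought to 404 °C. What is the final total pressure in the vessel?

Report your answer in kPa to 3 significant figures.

10700 kPa

Because the vessel is rigid and T is held at -21.1 °C, work the stoichiometry in partial pressures (P_i = n_iRT/V).
P(O2) required for 1250 kPa of N2 = (1/1) × 1250 = 1250 kPa; available 2740 kPa, so N2 is limiting.
P(O2) remaining = 2740 − (1/1) × 1250 = 1490 kPa
P(gaseous products) = (2)/1 × 1250 = 2500 kPa
P_total at -21.1 °C = 1490 + 2500 = 3990 kPa
Scaling to 404 °C: P = 3990 × 677.15/252.05 = 10720 kPa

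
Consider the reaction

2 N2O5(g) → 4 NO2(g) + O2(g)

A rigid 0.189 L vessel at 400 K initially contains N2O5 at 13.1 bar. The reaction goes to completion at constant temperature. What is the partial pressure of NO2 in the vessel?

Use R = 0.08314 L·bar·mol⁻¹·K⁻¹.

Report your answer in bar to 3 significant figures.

26.2 bar

n(N2O5)₀ = PV/RT = (13.1 × 0.189) / (0.08314 × 400) = 0.07445 mol
n(NO2) = (4/2) × 0.07445 = 0.1489 mol
P(NO2) = nRT/V = 0.1489 × 0.08314 × 400 / 0.189 = 26.20 bar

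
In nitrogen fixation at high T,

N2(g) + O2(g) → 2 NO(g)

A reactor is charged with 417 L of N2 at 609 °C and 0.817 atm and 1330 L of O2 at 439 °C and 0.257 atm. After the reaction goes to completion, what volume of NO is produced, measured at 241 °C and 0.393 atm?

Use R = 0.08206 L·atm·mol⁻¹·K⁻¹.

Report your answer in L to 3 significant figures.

n(N2) = PV/RT = (0.817 × 417) / (0.08206 × 882.15) = 4.706 mol
n(O2) = PV/RT = (0.257 × 1330) / (0.08206 × 712.15) = 5.849 mol
For 4.706 mol N2, stoichiometry requires (1/1) × 4.706 = 4.706 mol O2; 5.849 mol is available, so N2 is limiting.
n(NO) = (2/1) × 4.706 = 9.412 mol
V(NO) = nRT/P = 9.412 × 0.08206 × 514.15 / 0.393 = 1010 L

1010 L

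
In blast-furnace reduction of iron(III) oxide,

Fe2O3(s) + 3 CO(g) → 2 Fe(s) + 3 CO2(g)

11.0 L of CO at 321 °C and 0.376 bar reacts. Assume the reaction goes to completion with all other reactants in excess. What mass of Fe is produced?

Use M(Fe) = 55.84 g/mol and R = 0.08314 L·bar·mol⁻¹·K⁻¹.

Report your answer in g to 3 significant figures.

3.12 g

n(CO) = PV/RT = (0.376 × 11.0) / (0.08314 × 594.15) = 0.08373 mol
n(Fe) = (2/3) × 0.08373 = 0.05582 mol
m(Fe) = 0.05582 × 55.84 = 3.117 g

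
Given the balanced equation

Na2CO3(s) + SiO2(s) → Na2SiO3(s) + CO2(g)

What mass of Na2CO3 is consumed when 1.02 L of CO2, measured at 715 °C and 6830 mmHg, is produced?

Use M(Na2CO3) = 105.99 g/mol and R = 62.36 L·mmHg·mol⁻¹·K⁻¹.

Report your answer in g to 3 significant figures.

n(CO2) = PV/RT = (6830 × 1.02) / (62.36 × 988.15) = 0.1131 mol
n(Na2CO3) = (1/1) × 0.1131 = 0.1131 mol
m(Na2CO3) = 0.1131 × 105.99 = 11.99 g

12.0 g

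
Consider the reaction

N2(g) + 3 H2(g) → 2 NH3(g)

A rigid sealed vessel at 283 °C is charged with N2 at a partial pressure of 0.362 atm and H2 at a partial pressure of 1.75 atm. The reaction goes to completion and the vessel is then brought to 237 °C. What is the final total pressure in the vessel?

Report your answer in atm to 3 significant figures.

Because the vessel is rigid and T is held at 283 °C, work the stoichiometry in partial pressures (P_i = n_iRT/V).
P(H2) required for 0.362 atm of N2 = (3/1) × 0.362 = 1.086 atm; available 1.75 atm, so N2 is limiting.
P(H2) remaining = 1.75 − (3/1) × 0.362 = 0.6640 atm
P(gaseous products) = (2)/1 × 0.362 = 0.7240 atm
P_total at 283 °C = 0.6640 + 0.7240 = 1.388 atm
Scaling to 237 °C: P = 1.388 × 510.15/556.15 = 1.273 atm

1.27 atm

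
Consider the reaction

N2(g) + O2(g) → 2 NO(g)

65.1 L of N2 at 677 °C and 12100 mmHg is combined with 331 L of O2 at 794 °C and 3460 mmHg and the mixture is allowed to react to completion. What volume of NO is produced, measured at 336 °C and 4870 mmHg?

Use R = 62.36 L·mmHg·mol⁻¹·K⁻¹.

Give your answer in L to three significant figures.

207 L

n(N2) = PV/RT = (12100 × 65.1) / (62.36 × 950.15) = 13.29 mol
n(O2) = PV/RT = (3460 × 331) / (62.36 × 1067.15) = 17.21 mol
For 13.29 mol N2, stoichiometry requires (1/1) × 13.29 = 13.29 mol O2; 17.21 mol is available, so N2 is limiting.
n(NO) = (2/1) × 13.29 = 26.58 mol
V(NO) = nRT/P = 26.58 × 62.36 × 609.15 / 4870 = 207.3 L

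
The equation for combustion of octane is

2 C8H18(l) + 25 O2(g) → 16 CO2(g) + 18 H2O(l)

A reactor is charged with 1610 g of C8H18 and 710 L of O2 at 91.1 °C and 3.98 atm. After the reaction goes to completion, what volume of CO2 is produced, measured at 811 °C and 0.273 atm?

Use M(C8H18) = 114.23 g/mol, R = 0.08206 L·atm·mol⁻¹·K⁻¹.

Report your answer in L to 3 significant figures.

19700 L

n(C8H18) = 1610 / 114.23 = 14.09 mol
n(O2) = PV/RT = (3.98 × 710) / (0.08206 × 364.25) = 94.54 mol
For 14.09 mol C8H18, stoichiometry requires (25/2) × 14.09 = 176.1 mol O2; 94.54 mol is available, so O2 is limiting.
n(CO2) = (16/25) × 94.54 = 60.51 mol
V(CO2) = nRT/P = 60.51 × 0.08206 × 1084.15 / 0.273 = 19720 L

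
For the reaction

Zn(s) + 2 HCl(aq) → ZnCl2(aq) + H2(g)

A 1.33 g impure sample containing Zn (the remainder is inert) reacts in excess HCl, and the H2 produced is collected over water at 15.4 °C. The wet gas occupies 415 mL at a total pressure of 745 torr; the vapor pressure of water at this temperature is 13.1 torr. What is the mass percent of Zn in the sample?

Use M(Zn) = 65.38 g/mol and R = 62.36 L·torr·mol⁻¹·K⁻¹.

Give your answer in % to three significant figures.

83.0 %

P(H2) = 745 − 13.1 = 731.9 torr
n(H2) = PV/RT = (731.9 × 0.4150) / (62.36 × 288.55) = 0.01688 mol
n(Zn) = (1/1) × 0.01688 = 0.01688 mol
m(Zn) = 0.01688 × 65.38 = 1.104 g
%Zn = 1.104 / 1.33 × 100 = 83.01%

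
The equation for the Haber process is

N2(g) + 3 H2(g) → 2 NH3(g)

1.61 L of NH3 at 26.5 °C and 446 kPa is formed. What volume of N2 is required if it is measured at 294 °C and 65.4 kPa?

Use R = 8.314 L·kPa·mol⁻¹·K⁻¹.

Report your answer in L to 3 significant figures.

n(NH3) = PV/RT = (446 × 1.61) / (8.314 × 299.65) = 0.2882 mol
n(N2) = (1/2) × 0.2882 = 0.1441 mol
V = nRT/P = 0.1441 × 8.314 × 567.15 / 65.4 = 10.39 L

10.4 L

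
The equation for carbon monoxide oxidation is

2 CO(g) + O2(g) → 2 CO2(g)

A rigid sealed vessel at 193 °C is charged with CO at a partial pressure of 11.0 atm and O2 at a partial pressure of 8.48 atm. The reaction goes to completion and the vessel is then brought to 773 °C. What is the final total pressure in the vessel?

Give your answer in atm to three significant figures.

At constant V, partial pressures at 193 °C are proportional to moles, so apply stoichiometry directly to pressures.
P(O2) required for 11.0 atm of CO = (1/2) × 11.0 = 5.500 atm; available 8.48 atm, so CO is limiting.
P(O2) remaining = 8.48 − (1/2) × 11.0 = 2.980 atm
P(gaseous products) = (2)/2 × 11.0 = 11.00 atm
P_total at 193 °C = 2.980 + 11.00 = 13.98 atm
Scaling to 773 °C: P = 13.98 × 1046.15/466.15 = 31.37 atm

31.4 atm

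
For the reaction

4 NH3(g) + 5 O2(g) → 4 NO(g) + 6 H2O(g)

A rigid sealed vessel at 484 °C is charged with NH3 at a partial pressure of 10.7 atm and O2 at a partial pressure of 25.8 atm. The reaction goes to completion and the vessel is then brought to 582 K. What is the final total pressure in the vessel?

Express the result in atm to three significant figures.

With V and T fixed, P_i ∝ n_i, so the mole ratios apply directly to partial pressures at 484 °C.
P(O2) required for 10.7 atm of NH3 = (5/4) × 10.7 = 13.38 atm; available 25.8 atm, so NH3 is limiting.
P(O2) remaining = 25.8 − (5/4) × 10.7 = 12.43 atm
P(gaseous products) = (4+6)/4 × 10.7 = 26.75 atm
P_total at 484 °C = 12.43 + 26.75 = 39.18 atm
Scaling to 582 K: P = 39.18 × 582/757.15 = 30.12 atm

30.1 atm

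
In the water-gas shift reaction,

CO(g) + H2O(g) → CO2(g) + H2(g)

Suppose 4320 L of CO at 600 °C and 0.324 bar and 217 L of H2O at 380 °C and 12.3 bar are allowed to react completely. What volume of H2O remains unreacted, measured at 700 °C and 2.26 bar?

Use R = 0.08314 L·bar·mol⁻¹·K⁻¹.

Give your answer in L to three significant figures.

n(CO) = PV/RT = (0.324 × 4320) / (0.08314 × 873.15) = 19.28 mol
n(H2O) = PV/RT = (12.3 × 217) / (0.08314 × 653.15) = 49.15 mol
For 19.28 mol CO, stoichiometry requires (1/1) × 19.28 = 19.28 mol H2O; 49.15 mol is available, so CO is limiting.
n(H2O) consumed = (1/1) × 19.28 = 19.28 mol; remaining = 49.15 − 19.28 = 29.87 mol
V(H2O) = nRT/P = 29.87 × 0.08314 × 973.15 / 2.26 = 1069 L

1070 L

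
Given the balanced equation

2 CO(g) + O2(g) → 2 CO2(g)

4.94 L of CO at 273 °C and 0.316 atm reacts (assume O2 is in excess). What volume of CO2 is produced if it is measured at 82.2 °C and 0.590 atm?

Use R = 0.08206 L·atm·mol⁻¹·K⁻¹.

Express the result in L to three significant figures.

n(CO) = PV/RT = (0.316 × 4.94) / (0.08206 × 546.15) = 0.03483 mol
n(CO2) = (2/2) × 0.03483 = 0.03483 mol
V = nRT/P = 0.03483 × 0.08206 × 355.35 / 0.590 = 1.721 L

1.72 L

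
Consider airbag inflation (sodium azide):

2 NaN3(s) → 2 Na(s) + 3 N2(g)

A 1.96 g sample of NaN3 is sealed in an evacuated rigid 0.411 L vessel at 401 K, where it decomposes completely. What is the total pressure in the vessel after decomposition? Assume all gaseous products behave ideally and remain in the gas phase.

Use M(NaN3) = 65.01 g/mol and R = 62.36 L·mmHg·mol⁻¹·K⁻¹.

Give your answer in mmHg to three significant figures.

n(NaN3) = 1.96 / 65.01 = 0.03015 mol
n(gas produced) = (3/2) × 0.03015 = 0.04523 mol
P = nRT/V = 0.04523 × 62.36 × 401 / 0.411 = 2752 mmHg

2750 mmHg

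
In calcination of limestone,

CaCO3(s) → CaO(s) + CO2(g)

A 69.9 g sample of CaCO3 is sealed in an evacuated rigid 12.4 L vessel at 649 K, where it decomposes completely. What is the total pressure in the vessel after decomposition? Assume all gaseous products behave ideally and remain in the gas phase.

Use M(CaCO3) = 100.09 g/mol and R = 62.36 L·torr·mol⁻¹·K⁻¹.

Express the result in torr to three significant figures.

n(CaCO3) = 69.9 / 100.09 = 0.6984 mol
n(gas produced) = (1/1) × 0.6984 = 0.6984 mol
P = nRT/V = 0.6984 × 62.36 × 649 / 12.4 = 2279 torr

2280 torr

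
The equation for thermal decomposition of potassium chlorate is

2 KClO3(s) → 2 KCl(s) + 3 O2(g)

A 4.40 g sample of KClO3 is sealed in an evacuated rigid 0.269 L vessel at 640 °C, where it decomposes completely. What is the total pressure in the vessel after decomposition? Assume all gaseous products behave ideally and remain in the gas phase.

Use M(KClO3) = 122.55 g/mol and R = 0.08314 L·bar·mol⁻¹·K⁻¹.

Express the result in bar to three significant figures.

n(KClO3) = 4.40 / 122.55 = 0.03590 mol
n(gas produced) = (3/2) × 0.03590 = 0.05385 mol
P = nRT/V = 0.05385 × 0.08314 × 913.15 / 0.269 = 15.20 bar

15.2 bar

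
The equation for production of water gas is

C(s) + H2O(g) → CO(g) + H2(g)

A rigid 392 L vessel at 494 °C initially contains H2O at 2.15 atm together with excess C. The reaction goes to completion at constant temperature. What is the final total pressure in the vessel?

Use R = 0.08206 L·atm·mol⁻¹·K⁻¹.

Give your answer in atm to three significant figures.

Rigid vessel, constant T ⇒ P scales with total gas moles (1 → 2).
P_final = (2/1) × 2.15 = 4.300 atm

4.30 atm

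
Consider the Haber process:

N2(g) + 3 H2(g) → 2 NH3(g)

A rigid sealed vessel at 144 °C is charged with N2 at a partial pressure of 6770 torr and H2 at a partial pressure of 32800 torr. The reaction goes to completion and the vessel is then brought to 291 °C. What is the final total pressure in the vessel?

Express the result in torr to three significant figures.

35200 torr

At constant V, partial pressures at 144 °C are proportional to moles, so apply stoichiometry directly to pressures.
P(H2) required for 6770 torr of N2 = (3/1) × 6770 = 20310 torr; available 32800 torr, so N2 is limiting.
P(H2) remaining = 32800 − (3/1) × 6770 = 12490 torr
P(gaseous products) = (2)/1 × 6770 = 13540 torr
P_total at 144 °C = 12490 + 13540 = 26030 torr
Scaling to 291 °C: P = 26030 × 564.15/417.15 = 35200 torr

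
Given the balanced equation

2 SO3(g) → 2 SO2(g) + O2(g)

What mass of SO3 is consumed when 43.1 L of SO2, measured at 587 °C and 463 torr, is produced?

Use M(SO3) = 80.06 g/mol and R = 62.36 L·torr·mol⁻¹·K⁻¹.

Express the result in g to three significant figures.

n(SO2) = PV/RT = (463 × 43.1) / (62.36 × 860.15) = 0.3720 mol
n(SO3) = (2/2) × 0.3720 = 0.3720 mol
m(SO3) = 0.3720 × 80.06 = 29.78 g

29.8 g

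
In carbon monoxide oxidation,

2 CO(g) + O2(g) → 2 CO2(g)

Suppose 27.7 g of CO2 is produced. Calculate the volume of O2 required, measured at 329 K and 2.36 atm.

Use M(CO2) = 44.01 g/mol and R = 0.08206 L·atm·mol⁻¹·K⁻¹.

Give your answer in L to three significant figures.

3.60 L

n(CO2) = 27.70 / 44.01 = 0.6294 mol
n(O2) = (1/2) × 0.6294 = 0.3147 mol
V = nRT/P = 0.3147 × 0.08206 × 329 / 2.36 = 3.600 L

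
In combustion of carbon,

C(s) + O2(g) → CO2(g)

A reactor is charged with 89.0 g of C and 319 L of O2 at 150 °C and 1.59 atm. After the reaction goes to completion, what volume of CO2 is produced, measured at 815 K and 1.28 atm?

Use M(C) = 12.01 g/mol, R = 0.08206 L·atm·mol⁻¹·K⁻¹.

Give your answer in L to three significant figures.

387 L

n(C) = 89.0 / 12.01 = 7.410 mol
n(O2) = PV/RT = (1.59 × 319) / (0.08206 × 423.15) = 14.61 mol
For 7.410 mol C, stoichiometry requires (1/1) × 7.410 = 7.410 mol O2; 14.61 mol is available, so C is limiting.
n(CO2) = (1/1) × 7.410 = 7.410 mol
V(CO2) = nRT/P = 7.410 × 0.08206 × 815 / 1.28 = 387.2 L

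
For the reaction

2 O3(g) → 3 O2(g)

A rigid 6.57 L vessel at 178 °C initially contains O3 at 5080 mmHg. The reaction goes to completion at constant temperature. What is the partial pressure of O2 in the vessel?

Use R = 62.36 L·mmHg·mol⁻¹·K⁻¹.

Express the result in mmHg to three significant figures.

7620 mmHg

n(O3)₀ = PV/RT = (5080 × 6.57) / (62.36 × 451.15) = 1.186 mol
n(O2) = (3/2) × 1.186 = 1.779 mol
P(O2) = nRT/V = 1.779 × 62.36 × 451.15 / 6.57 = 7618 mmHg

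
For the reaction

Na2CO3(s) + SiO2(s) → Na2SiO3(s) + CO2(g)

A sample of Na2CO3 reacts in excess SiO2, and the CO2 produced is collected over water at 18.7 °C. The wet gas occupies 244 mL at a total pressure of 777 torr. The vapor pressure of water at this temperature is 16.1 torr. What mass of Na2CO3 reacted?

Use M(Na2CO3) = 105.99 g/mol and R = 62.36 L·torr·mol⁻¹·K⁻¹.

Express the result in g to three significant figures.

P(CO2) = 777 − 16.1 = 760.9 torr
n(CO2) = PV/RT = (760.9 × 0.2440) / (62.36 × 291.85) = 0.01020 mol
n(Na2CO3) = (1/1) × 0.01020 = 0.01020 mol
m(Na2CO3) = 0.01020 × 105.99 = 1.081 g

1.08 g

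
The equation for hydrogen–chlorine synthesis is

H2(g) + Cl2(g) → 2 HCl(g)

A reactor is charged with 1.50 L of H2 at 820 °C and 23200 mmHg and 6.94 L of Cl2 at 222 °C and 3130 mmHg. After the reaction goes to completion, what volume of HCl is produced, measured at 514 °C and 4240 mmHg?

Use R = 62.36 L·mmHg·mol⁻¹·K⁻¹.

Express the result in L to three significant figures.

11.8 L

n(H2) = PV/RT = (23200 × 1.50) / (62.36 × 1093.15) = 0.5105 mol
n(Cl2) = PV/RT = (3130 × 6.94) / (62.36 × 495.15) = 0.7035 mol
For 0.5105 mol H2, stoichiometry requires (1/1) × 0.5105 = 0.5105 mol Cl2; 0.7035 mol is available, so H2 is limiting.
n(HCl) = (2/1) × 0.5105 = 1.021 mol
V(HCl) = nRT/P = 1.021 × 62.36 × 787.15 / 4240 = 11.82 L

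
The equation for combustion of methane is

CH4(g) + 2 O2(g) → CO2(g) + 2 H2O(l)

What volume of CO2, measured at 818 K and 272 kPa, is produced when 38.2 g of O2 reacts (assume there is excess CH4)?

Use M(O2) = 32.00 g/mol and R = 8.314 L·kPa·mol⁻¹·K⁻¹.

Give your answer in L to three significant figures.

14.9 L

n(O2) = 38.20 / 32.00 = 1.194 mol
n(CO2) = (1/2) × 1.194 = 0.5970 mol
V = nRT/P = 0.5970 × 8.314 × 818 / 272 = 14.93 L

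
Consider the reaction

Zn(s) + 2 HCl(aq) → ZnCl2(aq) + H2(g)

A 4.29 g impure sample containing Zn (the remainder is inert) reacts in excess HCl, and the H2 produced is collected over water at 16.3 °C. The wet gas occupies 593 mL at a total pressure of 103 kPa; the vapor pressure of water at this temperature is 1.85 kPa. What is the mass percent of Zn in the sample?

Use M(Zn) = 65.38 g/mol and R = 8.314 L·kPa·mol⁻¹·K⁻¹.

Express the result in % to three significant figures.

P(H2) = 103 − 1.85 = 101.2 kPa
n(H2) = PV/RT = (101.2 × 0.5930) / (8.314 × 289.45) = 0.02494 mol
n(Zn) = (1/1) × 0.02494 = 0.02494 mol
m(Zn) = 0.02494 × 65.38 = 1.631 g
%Zn = 1.631 / 4.29 × 100 = 38.02%

38.0 %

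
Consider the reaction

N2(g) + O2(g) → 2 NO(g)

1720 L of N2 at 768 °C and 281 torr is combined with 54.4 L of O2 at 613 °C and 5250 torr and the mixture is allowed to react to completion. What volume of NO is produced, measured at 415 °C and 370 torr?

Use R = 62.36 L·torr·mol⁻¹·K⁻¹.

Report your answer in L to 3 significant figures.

n(N2) = PV/RT = (281 × 1720) / (62.36 × 1041.15) = 7.444 mol
n(O2) = PV/RT = (5250 × 54.4) / (62.36 × 886.15) = 5.168 mol
For 7.444 mol N2, stoichiometry requires (1/1) × 7.444 = 7.444 mol O2; 5.168 mol is available, so O2 is limiting.
n(NO) = (2/1) × 5.168 = 10.34 mol
V(NO) = nRT/P = 10.34 × 62.36 × 688.15 / 370 = 1199 L

1200 L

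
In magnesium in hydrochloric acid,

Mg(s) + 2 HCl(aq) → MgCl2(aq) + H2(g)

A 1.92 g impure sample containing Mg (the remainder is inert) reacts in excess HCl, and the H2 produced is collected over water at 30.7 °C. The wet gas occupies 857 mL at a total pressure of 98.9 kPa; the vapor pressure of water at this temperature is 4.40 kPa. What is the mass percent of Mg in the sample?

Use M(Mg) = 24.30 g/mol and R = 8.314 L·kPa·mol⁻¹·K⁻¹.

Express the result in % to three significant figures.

P(H2) = 98.9 − 4.40 = 94.50 kPa
n(H2) = PV/RT = (94.50 × 0.8570) / (8.314 × 303.85) = 0.03206 mol
n(Mg) = (1/1) × 0.03206 = 0.03206 mol
m(Mg) = 0.03206 × 24.30 = 0.7791 g
%Mg = 0.7791 / 1.92 × 100 = 40.58%

40.6 %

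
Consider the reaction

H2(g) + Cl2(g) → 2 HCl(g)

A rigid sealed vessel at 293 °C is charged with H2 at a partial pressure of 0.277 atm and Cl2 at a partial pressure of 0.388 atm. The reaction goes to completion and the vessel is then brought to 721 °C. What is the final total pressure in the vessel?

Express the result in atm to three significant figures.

With V and T fixed, P_i ∝ n_i, so the mole ratios apply directly to partial pressures at 293 °C.
P(Cl2) required for 0.277 atm of H2 = (1/1) × 0.277 = 0.2770 atm; available 0.388 atm, so H2 is limiting.
P(Cl2) remaining = 0.388 − (1/1) × 0.277 = 0.1110 atm
P(gaseous products) = (2)/1 × 0.277 = 0.5540 atm
P_total at 293 °C = 0.1110 + 0.5540 = 0.6650 atm
Scaling to 721 °C: P = 0.6650 × 994.15/566.15 = 1.168 atm

1.17 atm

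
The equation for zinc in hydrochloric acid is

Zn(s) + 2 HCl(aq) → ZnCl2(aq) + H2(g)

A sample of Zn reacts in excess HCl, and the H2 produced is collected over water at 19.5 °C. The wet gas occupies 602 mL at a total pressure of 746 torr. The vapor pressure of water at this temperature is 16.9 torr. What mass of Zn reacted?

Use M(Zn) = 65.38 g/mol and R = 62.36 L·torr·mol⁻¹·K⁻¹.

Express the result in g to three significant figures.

P(H2) = 746 − 16.9 = 729.1 torr
n(H2) = PV/RT = (729.1 × 0.6020) / (62.36 × 292.65) = 0.02405 mol
n(Zn) = (1/1) × 0.02405 = 0.02405 mol
m(Zn) = 0.02405 × 65.38 = 1.572 g

1.57 g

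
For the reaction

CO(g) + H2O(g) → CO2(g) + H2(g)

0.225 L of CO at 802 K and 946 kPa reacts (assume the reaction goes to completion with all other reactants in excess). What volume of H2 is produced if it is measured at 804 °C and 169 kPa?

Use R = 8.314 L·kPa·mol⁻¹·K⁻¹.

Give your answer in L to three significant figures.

n(CO) = PV/RT = (946 × 0.225) / (8.314 × 802) = 0.03192 mol
n(H2) = (1/1) × 0.03192 = 0.03192 mol
V = nRT/P = 0.03192 × 8.314 × 1077.15 / 169 = 1.691 L

1.69 L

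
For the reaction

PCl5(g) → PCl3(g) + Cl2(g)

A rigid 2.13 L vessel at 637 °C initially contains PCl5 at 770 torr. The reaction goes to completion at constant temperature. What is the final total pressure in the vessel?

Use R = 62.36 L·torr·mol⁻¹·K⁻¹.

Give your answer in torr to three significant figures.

Since T and V are fixed, P_final/P_initial = n_final/n_initial = 2/1.
P_final = (2/1) × 770 = 1540 torr

1540 torr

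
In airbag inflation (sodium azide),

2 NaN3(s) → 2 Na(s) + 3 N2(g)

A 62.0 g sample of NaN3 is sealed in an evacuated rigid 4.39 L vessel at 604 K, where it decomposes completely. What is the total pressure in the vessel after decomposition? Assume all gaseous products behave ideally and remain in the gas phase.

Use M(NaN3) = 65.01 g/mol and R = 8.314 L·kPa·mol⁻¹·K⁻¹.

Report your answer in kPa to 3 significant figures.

n(NaN3) = 62.0 / 65.01 = 0.9537 mol
n(gas produced) = (3/2) × 0.9537 = 1.431 mol
P = nRT/V = 1.431 × 8.314 × 604 / 4.39 = 1637 kPa

1640 kPa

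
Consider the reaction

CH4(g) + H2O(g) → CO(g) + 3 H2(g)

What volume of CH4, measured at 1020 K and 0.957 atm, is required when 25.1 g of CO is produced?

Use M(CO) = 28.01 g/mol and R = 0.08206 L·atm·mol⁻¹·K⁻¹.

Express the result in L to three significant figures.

78.4 L

n(CO) = 25.10 / 28.01 = 0.8961 mol
n(CH4) = (1/1) × 0.8961 = 0.8961 mol
V = nRT/P = 0.8961 × 0.08206 × 1020 / 0.957 = 78.37 L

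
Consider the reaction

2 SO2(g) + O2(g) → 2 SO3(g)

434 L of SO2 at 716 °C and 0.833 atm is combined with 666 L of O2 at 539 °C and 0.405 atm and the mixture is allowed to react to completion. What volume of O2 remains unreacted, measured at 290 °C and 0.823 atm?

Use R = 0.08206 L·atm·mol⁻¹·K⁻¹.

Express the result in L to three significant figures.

102 L

n(SO2) = PV/RT = (0.833 × 434) / (0.08206 × 989.15) = 4.454 mol
n(O2) = PV/RT = (0.405 × 666) / (0.08206 × 812.15) = 4.047 mol
For 4.454 mol SO2, stoichiometry requires (1/2) × 4.454 = 2.227 mol O2; 4.047 mol is available, so SO2 is limiting.
n(O2) consumed = (1/2) × 4.454 = 2.227 mol; remaining = 4.047 − 2.227 = 1.820 mol
V(O2) = nRT/P = 1.820 × 0.08206 × 563.15 / 0.823 = 102.2 L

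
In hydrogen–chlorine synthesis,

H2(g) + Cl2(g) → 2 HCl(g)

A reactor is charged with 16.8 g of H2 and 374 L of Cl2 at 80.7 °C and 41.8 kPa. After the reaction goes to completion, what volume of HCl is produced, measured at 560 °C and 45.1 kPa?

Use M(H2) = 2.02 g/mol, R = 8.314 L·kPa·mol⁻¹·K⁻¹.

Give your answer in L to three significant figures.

n(H2) = 16.8 / 2.02 = 8.317 mol
n(Cl2) = PV/RT = (41.8 × 374) / (8.314 × 353.85) = 5.314 mol
For 8.317 mol H2, stoichiometry requires (1/1) × 8.317 = 8.317 mol Cl2; 5.314 mol is available, so Cl2 is limiting.
n(HCl) = (2/1) × 5.314 = 10.63 mol
V(HCl) = nRT/P = 10.63 × 8.314 × 833.15 / 45.1 = 1633 L

1630 L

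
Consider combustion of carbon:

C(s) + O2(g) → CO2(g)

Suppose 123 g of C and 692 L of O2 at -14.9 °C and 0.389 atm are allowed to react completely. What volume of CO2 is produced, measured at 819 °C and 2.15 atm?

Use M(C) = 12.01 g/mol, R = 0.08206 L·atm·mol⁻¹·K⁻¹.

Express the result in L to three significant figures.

427 L

n(C) = 123 / 12.01 = 10.24 mol
n(O2) = PV/RT = (0.389 × 692) / (0.08206 × 258.25) = 12.70 mol
For 10.24 mol C, stoichiometry requires (1/1) × 10.24 = 10.24 mol O2; 12.70 mol is available, so C is limiting.
n(CO2) = (1/1) × 10.24 = 10.24 mol
V(CO2) = nRT/P = 10.24 × 0.08206 × 1092.15 / 2.15 = 426.9 L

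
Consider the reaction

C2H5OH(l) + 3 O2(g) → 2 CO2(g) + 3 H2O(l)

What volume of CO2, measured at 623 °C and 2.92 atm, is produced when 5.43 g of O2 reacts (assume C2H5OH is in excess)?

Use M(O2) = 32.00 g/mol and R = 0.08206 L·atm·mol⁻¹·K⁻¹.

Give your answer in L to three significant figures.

2.85 L

n(O2) = 5.430 / 32.00 = 0.1697 mol
n(CO2) = (2/3) × 0.1697 = 0.1131 mol
V = nRT/P = 0.1131 × 0.08206 × 896.15 / 2.92 = 2.848 L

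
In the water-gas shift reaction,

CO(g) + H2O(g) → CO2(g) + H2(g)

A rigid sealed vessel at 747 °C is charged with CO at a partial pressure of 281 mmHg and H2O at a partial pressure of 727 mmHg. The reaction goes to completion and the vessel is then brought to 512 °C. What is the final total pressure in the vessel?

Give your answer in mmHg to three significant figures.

Because the vessel is rigid and T is held at 747 °C, work the stoichiometry in partial pressures (P_i = n_iRT/V).
P(H2O) required for 281 mmHg of CO = (1/1) × 281 = 281.0 mmHg; available 727 mmHg, so CO is limiting.
P(H2O) remaining = 727 − (1/1) × 281 = 446.0 mmHg
P(gaseous products) = (1+1)/1 × 281 = 562.0 mmHg
P_total at 747 °C = 446.0 + 562.0 = 1008 mmHg
Scaling to 512 °C: P = 1008 × 785.15/1020.15 = 775.8 mmHg

776 mmHg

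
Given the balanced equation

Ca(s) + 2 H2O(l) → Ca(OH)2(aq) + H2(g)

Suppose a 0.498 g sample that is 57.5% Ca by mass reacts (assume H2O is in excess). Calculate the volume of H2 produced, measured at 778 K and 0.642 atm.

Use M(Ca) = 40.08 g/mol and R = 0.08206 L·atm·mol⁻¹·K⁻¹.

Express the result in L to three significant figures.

0.710 L

mass of Ca = 0.498 × 57.5/100 = 0.2863 g
n(Ca) = 0.2863 / 40.08 = 0.007143 mol
n(H2) = (1/1) × 0.007143 = 0.007143 mol
V = nRT/P = 0.007143 × 0.08206 × 778 / 0.642 = 0.7103 L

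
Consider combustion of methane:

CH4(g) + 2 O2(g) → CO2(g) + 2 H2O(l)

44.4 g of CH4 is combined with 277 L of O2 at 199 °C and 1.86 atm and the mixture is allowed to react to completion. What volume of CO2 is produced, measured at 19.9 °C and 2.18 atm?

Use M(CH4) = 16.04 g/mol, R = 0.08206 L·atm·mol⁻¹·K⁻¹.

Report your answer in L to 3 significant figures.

n(CH4) = 44.4 / 16.04 = 2.768 mol
n(O2) = PV/RT = (1.86 × 277) / (0.08206 × 472.15) = 13.30 mol
For 2.768 mol CH4, stoichiometry requires (2/1) × 2.768 = 5.536 mol O2; 13.30 mol is available, so CH4 is limiting.
n(CO2) = (1/1) × 2.768 = 2.768 mol
V(CO2) = nRT/P = 2.768 × 0.08206 × 293.05 / 2.18 = 30.53 L

30.5 L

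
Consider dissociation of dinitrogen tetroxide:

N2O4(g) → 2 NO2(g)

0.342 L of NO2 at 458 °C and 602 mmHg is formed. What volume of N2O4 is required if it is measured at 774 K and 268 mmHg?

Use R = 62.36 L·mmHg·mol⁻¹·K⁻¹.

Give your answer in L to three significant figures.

n(NO2) = PV/RT = (602 × 0.342) / (62.36 × 731.15) = 0.004516 mol
n(N2O4) = (1/2) × 0.004516 = 0.002258 mol
V = nRT/P = 0.002258 × 62.36 × 774 / 268 = 0.4067 L

0.407 L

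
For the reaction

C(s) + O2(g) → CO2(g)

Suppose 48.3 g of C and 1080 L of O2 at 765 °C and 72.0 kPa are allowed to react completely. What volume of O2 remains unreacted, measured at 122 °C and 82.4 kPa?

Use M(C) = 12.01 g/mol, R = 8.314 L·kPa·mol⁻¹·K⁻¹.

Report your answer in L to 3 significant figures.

199 L

n(C) = 48.3 / 12.01 = 4.022 mol
n(O2) = PV/RT = (72.0 × 1080) / (8.314 × 1038.15) = 9.009 mol
For 4.022 mol C, stoichiometry requires (1/1) × 4.022 = 4.022 mol O2; 9.009 mol is available, so C is limiting.
n(O2) consumed = (1/1) × 4.022 = 4.022 mol; remaining = 9.009 − 4.022 = 4.987 mol
V(O2) = nRT/P = 4.987 × 8.314 × 395.15 / 82.4 = 198.8 L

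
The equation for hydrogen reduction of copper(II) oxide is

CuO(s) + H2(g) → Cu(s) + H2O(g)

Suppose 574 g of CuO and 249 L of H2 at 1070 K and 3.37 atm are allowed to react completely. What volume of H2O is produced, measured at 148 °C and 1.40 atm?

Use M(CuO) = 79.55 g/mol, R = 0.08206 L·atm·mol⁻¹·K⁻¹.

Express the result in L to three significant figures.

n(CuO) = 574 / 79.55 = 7.216 mol
n(H2) = PV/RT = (3.37 × 249) / (0.08206 × 1070) = 9.557 mol
For 7.216 mol CuO, stoichiometry requires (1/1) × 7.216 = 7.216 mol H2; 9.557 mol is available, so CuO is limiting.
n(H2O) = (1/1) × 7.216 = 7.216 mol
V(H2O) = nRT/P = 7.216 × 0.08206 × 421.15 / 1.40 = 178.1 L

178 L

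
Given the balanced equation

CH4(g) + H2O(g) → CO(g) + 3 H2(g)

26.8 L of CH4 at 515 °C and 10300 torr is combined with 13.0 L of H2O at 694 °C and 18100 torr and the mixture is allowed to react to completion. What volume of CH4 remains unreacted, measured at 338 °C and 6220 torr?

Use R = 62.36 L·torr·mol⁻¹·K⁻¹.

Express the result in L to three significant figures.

n(CH4) = PV/RT = (10300 × 26.8) / (62.36 × 788.15) = 5.616 mol
n(H2O) = PV/RT = (18100 × 13.0) / (62.36 × 967.15) = 3.901 mol
For 5.616 mol CH4, stoichiometry requires (1/1) × 5.616 = 5.616 mol H2O; 3.901 mol is available, so H2O is limiting.
n(CH4) consumed = (1/1) × 3.901 = 3.901 mol; remaining = 5.616 − 3.901 = 1.715 mol
V(CH4) = nRT/P = 1.715 × 62.36 × 611.15 / 6220 = 10.51 L

10.5 L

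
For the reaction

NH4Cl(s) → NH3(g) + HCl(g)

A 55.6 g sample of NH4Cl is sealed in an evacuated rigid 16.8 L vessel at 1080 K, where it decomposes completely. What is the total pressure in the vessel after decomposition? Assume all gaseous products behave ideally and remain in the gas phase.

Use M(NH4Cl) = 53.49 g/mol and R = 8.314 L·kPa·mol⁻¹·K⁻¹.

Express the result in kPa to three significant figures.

1110 kPa

n(NH4Cl) = 55.6 / 53.49 = 1.039 mol
n(gas produced) = (2/1) × 1.039 = 2.078 mol
P = nRT/V = 2.078 × 8.314 × 1080 / 16.8 = 1111 kPa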